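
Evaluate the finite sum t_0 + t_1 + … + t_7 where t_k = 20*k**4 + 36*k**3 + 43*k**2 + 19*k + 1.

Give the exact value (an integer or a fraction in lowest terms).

Σ = 128304

t_(k+1)/t_k = (20*k**4 + 116*k**3 + 271*k**2 + 293*k + 119)/(20*k**4 + 36*k**3 + 43*k**2 + 19*k + 1).
So A=1 and B=1, with C=k**4 + 9*k**3/5 + 43*k**2/20 + 19*k/20 + 1/20.
Solve (1)·f(k+1) − (1)·f(k) = k**4 + 9*k**3/5 + 43*k**2/20 + 19*k/20 + 1/20.
Degrees (0,0,4) ⇒ d ≤ 5.
Solve for f: f(k) = k*(4*k**4 - k**3 + 3*k**2 - 3*k - 2)/20 (degree 5 ≤ 5).
Certificate R = B(k−1)f/C = k*(4*k**4 - k**3 + 3*k**2 - 3*k - 2)/(20*k**4 + 36*k**3 + 43*k**2 + 19*k + 1) gives s_k = k*(4*k**4 - k**3 + 3*k**2 - 3*k - 2).
Verify: 20*k**4 + 36*k**3 + 43*k**2 + 19*k + 1 matches t_k.
Sum = s_(8) − s_(0); s_(8) = 128304, s_(0) = 0 ⇒ 128304.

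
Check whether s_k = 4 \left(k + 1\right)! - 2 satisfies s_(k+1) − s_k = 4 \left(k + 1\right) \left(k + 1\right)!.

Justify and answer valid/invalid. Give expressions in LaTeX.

valid (s_(k+1) − s_k reduces to t_k)

s_(k+1) = 4*factorial(k + 2) - 2
s_(k+1) − s_k = 4*(k + 1)*factorial(k + 1)
(s_(k+1) − s_k) − t_k = 0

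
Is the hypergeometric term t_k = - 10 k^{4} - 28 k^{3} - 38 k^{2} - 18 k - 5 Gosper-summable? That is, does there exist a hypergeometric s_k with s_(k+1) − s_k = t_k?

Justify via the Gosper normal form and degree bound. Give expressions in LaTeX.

Yes. s_k = k \left(- 2 k^{4} - 2 k^{3} - 2 k^{2} + 3 k - 2\right).

Ratio r(k) = (10*k**4 + 68*k**3 + 182*k**2 + 218*k + 99)/(10*k**4 + 28*k**3 + 38*k**2 + 18*k + 5).
Normal form (A,B,C) = (1, 1, k**4 + 14*k**3/5 + 19*k**2/5 + 9*k/5 + 1/2).
Set up (1)·f(k+1) − (1)·f(k) − (k**4 + 14*k**3/5 + 19*k**2/5 + 9*k/5 + 1/2) = 0.
d = 5 from the (0,0,4) case.
A polynomial solution: f(k) = k*(2*k**4 + 2*k**3 + 2*k**2 - 3*k + 2)/10.
Then R = B(k−1)f/C = k*(2*k**4 + 2*k**3 + 2*k**2 - 3*k + 2)/(10*k**4 + 28*k**3 + 38*k**2 + 18*k + 5), so s_k = R(k)·t_k = k*(-2*k**4 - 2*k**3 - 2*k**2 + 3*k - 2).
Δs = -10*k**4 - 28*k**3 - 38*k**2 - 18*k - 5, as required.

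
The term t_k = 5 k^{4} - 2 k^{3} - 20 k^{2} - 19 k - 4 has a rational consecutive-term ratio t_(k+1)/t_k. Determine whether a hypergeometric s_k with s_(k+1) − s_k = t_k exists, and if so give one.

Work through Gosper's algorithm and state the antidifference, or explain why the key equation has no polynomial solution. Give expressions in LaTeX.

s_k = k \left(k^{4} - 3 k^{3} - 4 k^{2} + 2\right)

The ratio is (5*k**4 + 18*k**3 + 4*k**2 - 45*k - 40)/(5*k**4 - 2*k**3 - 20*k**2 - 19*k - 4).
Factor: A=1; B=1; C=k**4 - 2*k**3/5 - 4*k**2 - 19*k/5 - 4/5.
Set up (1)·f(k+1) − (1)·f(k) − (k**4 - 2*k**3/5 - 4*k**2 - 19*k/5 - 4/5) = 0.
From deg A=0, deg B=0, deg C=4: d=5.
Match coefficients ⇒ f(k) = k*(k**4 - 3*k**3 - 4*k**2 + 2)/5.
Certificate R = B(k−1)f/C = k*(k**4 - 3*k**3 - 4*k**2 + 2)/(5*k**4 - 2*k**3 - 20*k**2 - 19*k - 4) gives s_k = k*(k**4 - 3*k**3 - 4*k**2 + 2).
Check: Δs_k = 5*k**4 - 2*k**3 - 20*k**2 - 19*k - 4. ✓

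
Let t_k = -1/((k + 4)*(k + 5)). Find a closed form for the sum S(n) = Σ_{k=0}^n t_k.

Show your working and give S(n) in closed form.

r(k) = (k + 4)/(k + 6) after simplifying.
Take A(k)=k + 4, B(k)=k + 6, C(k)=1.
Need (k + 4)·f(k+1) − (k + 5)·f(k) = 1.
deg f ≤ 1 (via 1,1,0).
Match coefficients ⇒ f(k) = k/4.
Certificate R = B(k−1)f/C = k*(k + 5)/4 gives s_k = -k/(4*k + 16).
s_(k+1) − s_k = -1/(k**2 + 9*k + 20) = t_k.
s_(n+1) = (-n - 1)/(4*(n + 5)) and s_(0) = 0, so S(n) = (-n - 1)/(4*(n + 5)).

S(n) = (-n - 1)/(4*(n + 5))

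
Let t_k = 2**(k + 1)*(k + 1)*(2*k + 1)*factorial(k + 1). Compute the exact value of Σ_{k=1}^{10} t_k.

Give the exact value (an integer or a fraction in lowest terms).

Σ = 19619905536000

Ratio r(k) = (k + 2)**2*(4*k + 6)/((k + 1)*(2*k + 1)).
Factor: A=2*k + 4; B=1; C=k**2 + 3*k/2 + 1/2.
Key eq: (2*k + 4)·f(k+1) = (1)·f(k) + (k**2 + 3*k/2 + 1/2).
deg f ≤ 1 (via 1,0,2).
A polynomial solution: f(k) = (k - 1)/2.
Certificate R = B(k−1)f/C = (k - 1)/((k + 1)*(2*k + 1)) gives s_k = 2**(k + 1)*(k - 1)*factorial(k + 1).
Verify: 2**(k + 1)*(k + 1)*(2*k + 1)*factorial(k + 1) matches t_k.
Telescoping: Σ = s_(11) − s_(1) = 19619905536000 − (0) = 19619905536000.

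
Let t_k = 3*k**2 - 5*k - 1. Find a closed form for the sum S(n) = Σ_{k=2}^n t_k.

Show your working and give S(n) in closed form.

S(n) = n**3 - n**2 - 3*n + 3

The ratio is (3*k**2 + k - 3)/(3*k**2 - 5*k - 1).
So A=1 and B=1, with C=k**2 - 5*k/3 - 1/3.
Solve (1)·f(k+1) − (1)·f(k) = k**2 - 5*k/3 - 1/3.
Bound: deg f ≤ 3.
Solve for f: f(k) = k*(k**2 - 4*k + 2)/3 (degree 3 ≤ 3).
Get s_k = R·t_k = k*(k**2 - 4*k + 2) with R(k) = B(k−1)f(k)/C(k) = k*(k**2 - 4*k + 2)/(3*k**2 - 5*k - 1).
Δs = 3*k**2 - 5*k - 1, as required.
Evaluate: s_(n+1) = n**3 - n**2 - 3*n - 1; subtract s_(2) = -4 ⇒ S(n) = n**3 - n**2 - 3*n + 3.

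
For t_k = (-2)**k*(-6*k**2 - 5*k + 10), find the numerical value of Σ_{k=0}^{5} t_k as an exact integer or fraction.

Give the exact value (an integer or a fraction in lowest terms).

t_(k+1)/t_k = 2*(-5*k - 6*(k + 1)**2 + 5)/(6*k**2 + 5*k - 10).
So A=-2 and B=1, with C=k**2 + 5*k/6 - 5/3.
Solve (-2)·f(k+1) − (1)·f(k) = k**2 + 5*k/6 - 5/3.
d = 2 from the (0,0,2) case.
Match coefficients ⇒ f(k) = -(2*k**2 - k - 4)/6.
Certificate R = B(k−1)f/C = -(2*k**2 - k - 4)/(6*k**2 + 5*k - 10) gives s_k = (-2)**k*(2*k**2 - k - 4).
s_(k+1) − s_k = (-2)**k*(-6*k**2 - 5*k + 10) = t_k.
Σ_(k=0)^(5) t_k = s_(6) − s_(0) = 3968 − (-4) = 3972.

Σ = 3972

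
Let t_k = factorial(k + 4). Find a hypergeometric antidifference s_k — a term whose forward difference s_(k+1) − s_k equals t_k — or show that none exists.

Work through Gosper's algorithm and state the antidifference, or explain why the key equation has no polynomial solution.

Ratio r(k) = k + 5.
Take A(k)=k + 5, B(k)=1, C(k)=1.
Solve (k + 5)·f(k+1) − (1)·f(k) = 1.
Bound: deg f ≤ -1.
Bound -1 < 0, so the key equation has no polynomial solution.

none — t_k is not Gosper-summable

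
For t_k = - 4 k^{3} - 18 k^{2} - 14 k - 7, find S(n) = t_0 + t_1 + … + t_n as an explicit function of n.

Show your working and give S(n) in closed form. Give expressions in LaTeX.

r(k) = (4*k**3 + 30*k**2 + 62*k + 43)/(4*k**3 + 18*k**2 + 14*k + 7) after simplifying.
A = 1, B = 1, C = k**3 + 9*k**2/2 + 7*k/2 + 7/4.
Set up (1)·f(k+1) − (1)·f(k) − (k**3 + 9*k**2/2 + 7*k/2 + 7/4) = 0.
Degrees (0,0,3) ⇒ d ≤ 4.
A polynomial solution: f(k) = k*(k**3 + 4*k**2 - k + 3)/4.
Get s_k = R·t_k = k*(-k**3 - 4*k**2 + k - 3) with R(k) = B(k−1)f(k)/C(k) = k*(k**3 + 4*k**2 - k + 3)/(4*k**3 + 18*k**2 + 14*k + 7).
Δs = -4*k**3 - 18*k**2 - 14*k - 7, as required.
Σ_(k=0)^n t_k = s_(n+1) − s_(0) = (-n**4 - 8*n**3 - 17*n**2 - 17*n - 7) − (0), i.e. -n**4 - 8*n**3 - 17*n**2 - 17*n - 7.

S(n) = - n^{4} - 8 n^{3} - 17 n^{2} - 17 n - 7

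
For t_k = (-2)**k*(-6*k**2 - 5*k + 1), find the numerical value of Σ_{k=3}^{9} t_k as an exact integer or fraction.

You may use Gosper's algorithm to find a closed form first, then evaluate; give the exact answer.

Ratio r(k) = 2*(-6*k**2 - 17*k - 10)/(6*k**2 + 5*k - 1).
Normal form (A,B,C) = (-2, 1, k**2 + 5*k/6 - 1/6).
Solve (-2)·f(k+1) − (1)·f(k) = k**2 + 5*k/6 - 1/6.
Bound: deg f ≤ 2.
Coefficient equations give f(k) = -(k - 1)*(2*k + 1)/6.
So s_k = (B(k−1)f/C)·t_k = (-(k - 1)*(2*k + 1)/((k + 1)*(6*k - 1)))·t_k = (-2)**k*(2*k**2 - k - 1).
s_(k+1) − s_k = (-2)**k*(-6*k**2 - 5*k + 1) = t_k.
Sum = s_(10) − s_(3); s_(10) = 193536, s_(3) = -112 ⇒ 193648.

Σ = 193648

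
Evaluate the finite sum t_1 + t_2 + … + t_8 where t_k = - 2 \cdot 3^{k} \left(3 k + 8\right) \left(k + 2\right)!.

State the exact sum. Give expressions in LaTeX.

t_(k+1)/t_k = 3*(k + 3)*(3*k + 11)/(3*k + 8).
A = 3*k + 9, B = 1, C = k + 8/3.
Solve (3*k + 9)·f(k+1) − (1)·f(k) = k + 8/3.
Degrees (1,0,1) ⇒ d ≤ 0.
Solving with deg f ≤ 0: f(k) = 1/3.
So s_k = (B(k−1)f/C)·t_k = (1/(3*k + 8))·t_k = -2*3**k*factorial(k + 2).
Δs = -2*3**k*(3*k + 8)*factorial(k + 2), as required.
Telescoping: Σ = s_(9) − s_(1) = -1571364748800 − (-36) = -1571364748764.

Σ = -1571364748764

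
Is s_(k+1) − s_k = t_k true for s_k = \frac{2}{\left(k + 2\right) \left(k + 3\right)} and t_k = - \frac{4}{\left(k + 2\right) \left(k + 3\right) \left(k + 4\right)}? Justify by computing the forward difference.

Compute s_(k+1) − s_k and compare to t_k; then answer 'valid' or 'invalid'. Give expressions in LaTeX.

s_(k+1) = 2/((k + 3)*(k + 4))
s_(k+1) − s_k = -4/(k**3 + 9*k**2 + 26*k + 24)
(s_(k+1) − s_k) − t_k = 0

valid (s_(k+1) − s_k reduces to t_k)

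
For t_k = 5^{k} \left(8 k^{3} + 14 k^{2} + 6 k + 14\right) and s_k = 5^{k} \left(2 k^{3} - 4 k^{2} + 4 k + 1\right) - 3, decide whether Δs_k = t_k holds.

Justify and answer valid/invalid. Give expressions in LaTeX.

valid; difference matches t_k

s_(k+1) = 5**(k + 1)*(4*k + 2*(k + 1)**3 - 4*(k + 1)**2 + 5) - 3
s_(k+1) − s_k = 5**k*(8*k**3 + 14*k**2 + 6*k + 14)
(s_(k+1) − s_k) − t_k = 0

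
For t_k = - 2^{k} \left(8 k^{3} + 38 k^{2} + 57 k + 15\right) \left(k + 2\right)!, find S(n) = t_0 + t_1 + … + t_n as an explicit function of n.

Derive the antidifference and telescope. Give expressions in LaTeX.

S(n) = - 8 \cdot 2^{n} n^{2} \left(n + 3\right)! - 18 \cdot 2^{n} n \left(n + 3\right)! - 4 \cdot 2^{n} \left(n + 3\right)! - 6

The ratio is 2*(8*k**4 + 86*k**3 + 343*k**2 + 589*k + 354)/(8*k**3 + 38*k**2 + 57*k + 15).
Take A(k)=2*k + 6, B(k)=1, C(k)=k**3 + 19*k**2/4 + 57*k/8 + 15/8.
Solve (2*k + 6)·f(k+1) − (1)·f(k) = k**3 + 19*k**2/4 + 57*k/8 + 15/8.
Bound: deg f ≤ 2.
Match coefficients ⇒ f(k) = (k + 1)*(4*k - 3)/8.
Then R = B(k−1)f/C = (k + 1)*(4*k - 3)/(8*k**3 + 38*k**2 + 57*k + 15), so s_k = R(k)·t_k = -2**k*(k + 1)*(4*k - 3)*factorial(k + 2).
Δs = -2**k*(8*k**3 + 38*k**2 + 57*k + 15)*factorial(k + 2), as required.
Evaluate: s_(n+1) = -2**(n + 1)*(n + 2)*(4*n + 1)*factorial(n + 3); subtract s_(0) = 6 ⇒ S(n) = -8*2**n*n**2*factorial(n + 3) - 18*2**n*n*factorial(n + 3) - 4*2**n*factorial(n + 3) - 6.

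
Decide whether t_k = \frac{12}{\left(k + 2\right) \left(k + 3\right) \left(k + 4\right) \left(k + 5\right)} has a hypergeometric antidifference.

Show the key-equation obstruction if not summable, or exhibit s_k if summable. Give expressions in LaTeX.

Yes. s_k = \frac{k \left(k^{2} + 9 k + 26\right)}{6 \left(k + 2\right) \left(k + 3\right) \left(k + 4\right)}.

The ratio is (k + 2)/(k + 6).
So A=k + 2 and B=k + 6, with C=1.
Key eq: (k + 2)·f(k+1) = (k + 5)·f(k) + (1).
Bound: deg f ≤ 3.
Solving with deg f ≤ 3: f(k) = k*(k**2 + 9*k + 26)/72.
Get s_k = R·t_k = k*(k**2 + 9*k + 26)/(6*(k + 2)*(k + 3)*(k + 4)) with R(k) = B(k−1)f(k)/C(k) = k*(k + 5)*(k**2 + 9*k + 26)/72.
Verify: 12/(k**4 + 14*k**3 + 71*k**2 + 154*k + 120) matches t_k.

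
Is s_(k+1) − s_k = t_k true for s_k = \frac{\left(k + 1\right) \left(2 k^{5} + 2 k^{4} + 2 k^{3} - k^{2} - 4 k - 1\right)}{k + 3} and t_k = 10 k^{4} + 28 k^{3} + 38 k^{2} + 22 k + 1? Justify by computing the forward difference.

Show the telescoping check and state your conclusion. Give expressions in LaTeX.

s_(k+1) = k*(2*k**5 + 16*k**4 + 54*k**3 + 97*k**2 + 92*k + 36)/(k + 4)
s_(k+1) − s_k = (10*k**6 + 82*k**5 + 242*k**4 + 384*k**3 + 337*k**2 + 129*k + 4)/(k**2 + 7*k + 12)
(s_(k+1) − s_k) − t_k = 2*(-8*k**5 - 56*k**4 - 120*k**3 - 137*k**2 - 71*k - 4)/(k**2 + 7*k + 12)

Invalid: residual \frac{2 \left(- 8 k^{5} - 56 k^{4} - 120 k^{3} - 137 k^{2} - 71 k - 4\right)}{k^{2} + 7 k + 12} ≠ 0.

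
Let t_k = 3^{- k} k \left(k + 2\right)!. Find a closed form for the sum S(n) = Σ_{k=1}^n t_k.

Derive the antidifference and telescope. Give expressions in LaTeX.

S(n) = -6 + 3^{- n} \left(n + 3\right)!

Compute t_(k+1)/t_k: get (k + 1)*(k + 3)/(3*k).
Gosper form: A/B · C(k+1)/C(k) with A=k/3 + 1, B=1, C=k.
Solve (k/3 + 1)·f(k+1) − (1)·f(k) = k.
Degrees (1,0,1) ⇒ d ≤ 0.
Solving with deg f ≤ 0: f(k) = 3.
R(k) = B(k−1)·f(k)/C(k) = 3/k; s_k = R·t_k = 3**(1 - k)*factorial(k + 2).
Check: Δs_k = k*factorial(k + 2)/3**k. ✓
Σ_(k=1)^n t_k = s_(n+1) − s_(1) = (factorial(n + 3)/3**n) − (6), i.e. -6 + factorial(n + 3)/3**n.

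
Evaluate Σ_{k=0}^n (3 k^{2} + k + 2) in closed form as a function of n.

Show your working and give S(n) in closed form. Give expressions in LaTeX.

Ratio r(k) = (k + 3*(k + 1)**2 + 3)/(3*k**2 + k + 2).
So A=1 and B=1, with C=k**2 + k/3 + 2/3.
Set up (1)·f(k+1) − (1)·f(k) − (k**2 + k/3 + 2/3) = 0.
Degrees (0,0,2) ⇒ d ≤ 3.
Solve for f: f(k) = k*(k**2 - k + 2)/3 (degree 3 ≤ 3).
Certificate R = B(k−1)f/C = k*(k**2 - k + 2)/(3*k**2 + k + 2) gives s_k = k*(k**2 - k + 2).
Δs = 3*k**2 + k + 2, as required.
s_(n+1) = n**3 + 2*n**2 + 3*n + 2 and s_(0) = 0, so S(n) = n**3 + 2*n**2 + 3*n + 2.

S(n) = n^{3} + 2 n^{2} + 3 n + 2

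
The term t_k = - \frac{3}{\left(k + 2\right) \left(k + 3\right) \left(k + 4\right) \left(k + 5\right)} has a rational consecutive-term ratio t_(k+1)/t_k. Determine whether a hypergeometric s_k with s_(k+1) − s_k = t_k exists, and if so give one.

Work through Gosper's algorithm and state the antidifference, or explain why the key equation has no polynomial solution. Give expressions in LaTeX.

Compute t_(k+1)/t_k: get (k + 2)/(k + 6).
Normal form (A,B,C) = (k + 2, k + 6, 1).
Solve (k + 2)·f(k+1) − (k + 5)·f(k) = 1.
Bound: deg f ≤ 3.
Solve for f: f(k) = k*(k**2 + 9*k + 26)/72 (degree 3 ≤ 3).
Certificate R = B(k−1)f/C = k*(k + 5)*(k**2 + 9*k + 26)/72 gives s_k = k*(-k**2 - 9*k - 26)/(24*(k + 2)*(k + 3)*(k + 4)).
Verify: -3/(k**4 + 14*k**3 + 71*k**2 + 154*k + 120) matches t_k.

s_k = \frac{k \left(- k^{2} - 9 k - 26\right)}{24 \left(k + 2\right) \left(k + 3\right) \left(k + 4\right)}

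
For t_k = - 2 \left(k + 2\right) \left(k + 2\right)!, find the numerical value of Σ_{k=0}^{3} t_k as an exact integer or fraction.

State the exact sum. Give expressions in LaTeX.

r(k) = (k + 3)**2/(k + 2) after simplifying.
A = k + 3, B = 1, C = k + 2.
Set up (k + 3)·f(k+1) − (1)·f(k) − (k + 2) = 0.
Degrees (1,0,1) ⇒ d ≤ 0.
Solve for f: f(k) = 1 (degree 0 ≤ 0).
Then R = B(k−1)f/C = 1/(k + 2), so s_k = R(k)·t_k = -2*factorial(k + 2).
Verify: -2*(k + 2)*factorial(k + 2) matches t_k.
Telescoping: Σ = s_(4) − s_(0) = -1440 − (-4) = -1436.

Σ = -1436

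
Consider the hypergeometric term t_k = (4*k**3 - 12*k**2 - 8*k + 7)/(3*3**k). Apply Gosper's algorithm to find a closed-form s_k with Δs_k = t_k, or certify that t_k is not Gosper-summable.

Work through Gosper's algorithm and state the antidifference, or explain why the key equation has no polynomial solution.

s_k = (-2*k**3 + 3*k**2 + 4*k - 1)/3**k

Ratio r(k) = (4*k**3 - 20*k - 9)/(3*(4*k**3 - 12*k**2 - 8*k + 7)).
Take A(k)=1/3, B(k)=1, C(k)=k**3 - 3*k**2 - 2*k + 7/4.
f must satisfy (1/3)·f(k+1) − (1)·f(k) = k**3 - 3*k**2 - 2*k + 7/4.
d = 3 from the (0,0,3) case.
Solve for f: f(k) = -3*(k + 1)*(2*k**2 - 5*k + 1)/4 (degree 3 ≤ 3).
So s_k = (B(k−1)f/C)·t_k = (-3*(k + 1)*(2*k**2 - 5*k + 1)/(4*k**3 - 12*k**2 - 8*k + 7))·t_k = (-2*k**3 + 3*k**2 + 4*k - 1)/3**k.
Check: Δs_k = (4*k**3 - 12*k**2 - 8*k + 7)/(3*3**k). ✓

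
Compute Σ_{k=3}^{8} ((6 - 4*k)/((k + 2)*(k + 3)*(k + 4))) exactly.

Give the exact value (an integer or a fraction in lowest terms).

Step 1: r(k) = (k + 2)*(2*k - 1)/((k + 5)*(2*k - 3)).
A = k + 2, B = k + 5, C = k - 3/2.
Need (k + 2)·f(k+1) − (k + 4)·f(k) = k - 3/2.
Degrees (1,1,1) ⇒ d ≤ 2.
Solving with deg f ≤ 2: f(k) = k*(k - 19)/24.
Get s_k = R·t_k = -k*(k - 19)/(6*(k + 2)*(k + 3)) with R(k) = B(k−1)f(k)/C(k) = k*(k - 19)*(k + 4)/(12*(2*k - 3)).
Δs = 2*(3 - 2*k)/(k**3 + 9*k**2 + 26*k + 24), as required.
Telescoping: Σ = s_(9) − s_(3) = 5/44 − (4/15) = -101/660.

Σ = -101/660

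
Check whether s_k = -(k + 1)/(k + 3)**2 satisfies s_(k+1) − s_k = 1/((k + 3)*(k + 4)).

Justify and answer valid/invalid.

s_(k+1) = (-k - 2)/(k + 4)**2
s_(k+1) − s_k = (k**2 + 3*k - 2)/(k**4 + 14*k**3 + 73*k**2 + 168*k + 144)
(s_(k+1) − s_k) − t_k = 2*(-2*k - 7)/(k**4 + 14*k**3 + 73*k**2 + 168*k + 144)

Invalid: residual 2*(-2*k - 7)/(k**4 + 14*k**3 + 73*k**2 + 168*k + 144) ≠ 0.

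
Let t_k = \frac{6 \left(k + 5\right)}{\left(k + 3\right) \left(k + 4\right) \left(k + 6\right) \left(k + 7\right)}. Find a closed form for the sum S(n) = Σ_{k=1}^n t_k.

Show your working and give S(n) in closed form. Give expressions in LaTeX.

Step 1: r(k) = (k + 3)*(k + 6)**2/((k + 5)**2*(k + 8)).
So A=k + 3 and B=k + 8, with C=k**2 + 10*k + 25.
Key eq: (k + 3)·f(k+1) = (k + 7)·f(k) + (k**2 + 10*k + 25).
deg f ≤ 4 (via 1,1,2).
Coefficient equations give f(k) = k*(k + 4)*(k + 5)*(k + 9)/36.
R(k) = B(k−1)·f(k)/C(k) = k*(k + 4)*(k + 7)*(k + 9)/(36*(k + 5)); s_k = R·t_k = k*(k + 9)/(6*(k**2 + 9*k + 18)).
Check: Δs_k = 6*(k + 5)/(k**4 + 20*k**3 + 145*k**2 + 450*k + 504). ✓
s_(n+1) = (n**2 + 11*n + 10)/(6*(n**2 + 11*n + 28)) and s_(1) = 5/84, so S(n) = 3*n*(n + 11)/(28*(n**2 + 11*n + 28)).

S(n) = \frac{3 n \left(n + 11\right)}{28 \left(n^{2} + 11 n + 28\right)}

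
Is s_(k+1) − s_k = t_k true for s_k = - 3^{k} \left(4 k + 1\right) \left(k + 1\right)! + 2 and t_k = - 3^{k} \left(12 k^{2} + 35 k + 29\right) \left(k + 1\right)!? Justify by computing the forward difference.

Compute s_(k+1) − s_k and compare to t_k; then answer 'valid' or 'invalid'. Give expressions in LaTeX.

s_(k+1) = -3**(k + 1)*(4*k + 5)*factorial(k + 2) + 2
s_(k+1) − s_k = -3**k*(12*k**2 + 35*k + 29)*factorial(k + 1)
(s_(k+1) − s_k) − t_k = 0

Valid — Δs_k = t_k.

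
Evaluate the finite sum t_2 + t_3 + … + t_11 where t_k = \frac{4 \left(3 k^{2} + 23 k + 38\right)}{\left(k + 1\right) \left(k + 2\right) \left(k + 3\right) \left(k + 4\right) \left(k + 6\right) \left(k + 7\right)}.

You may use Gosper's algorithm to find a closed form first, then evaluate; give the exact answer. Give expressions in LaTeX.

The ratio is (k + 1)*(k + 6)*(23*k + 3*(k + 1)**2 + 61)/((k + 5)*(k + 8)*(3*k**2 + 23*k + 38)).
Factor: A=k + 1; B=k + 8; C=k**3 + 38*k**2/3 + 51*k + 190/3.
Solve (k + 1)·f(k+1) − (k + 7)·f(k) = k**3 + 38*k**2/3 + 51*k + 190/3.
Degrees (1,1,3) ⇒ d ≤ 6.
Match coefficients ⇒ f(k) = k*(k + 2)*(k + 4)*(k + 5)*(k**2 + 10*k + 27)/54.
So s_k = (B(k−1)f/C)·t_k = (k*(k + 2)*(k + 4)*(k + 7)*(k**2 + 10*k + 27)/(18*(3*k**2 + 23*k + 38)))·t_k = 2*k*(k**2 + 10*k + 27)/(9*(k**3 + 10*k**2 + 27*k + 18)).
Δs = 4*(3*k**2 + 23*k + 38)/(k**6 + 23*k**5 + 207*k**4 + 925*k**3 + 2144*k**2 + 2412*k + 1008), as required.
Σ_(k=2)^(11) t_k = s_(12) − s_(2) = 388/1755 − (17/90) = 113/3510.

Σ = 113/3510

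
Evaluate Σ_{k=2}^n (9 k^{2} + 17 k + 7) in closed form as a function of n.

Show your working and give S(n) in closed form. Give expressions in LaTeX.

S(n) = 3 n^{3} + 13 n^{2} + 17 n - 33

Compute t_(k+1)/t_k: get (9*k**2 + 35*k + 33)/(9*k**2 + 17*k + 7).
Gosper form: A/B · C(k+1)/C(k) with A=1, B=1, C=k**2 + 17*k/9 + 7/9.
Solve (1)·f(k+1) − (1)·f(k) = k**2 + 17*k/9 + 7/9.
deg f ≤ 3 (via 0,0,2).
Solve for f: f(k) = k**2*(3*k + 4)/9 (degree 3 ≤ 3).
Then R = B(k−1)f/C = k**2*(3*k + 4)/(9*k**2 + 17*k + 7), so s_k = R(k)·t_k = k**2*(3*k + 4).
Verify: 9*k**2 + 17*k + 7 matches t_k.
Telescope: S(n) = s_(n+1) − s_(2) = 3*n**3 + 13*n**2 + 17*n + 7 − (40) = 3*n**3 + 13*n**2 + 17*n - 33.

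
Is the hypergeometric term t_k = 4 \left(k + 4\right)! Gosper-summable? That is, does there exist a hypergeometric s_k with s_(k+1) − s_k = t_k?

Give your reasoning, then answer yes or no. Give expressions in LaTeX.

No — negative degree bound, so no certificate f.

r(k) = k + 5 after simplifying.
Normal form (A,B,C) = (k + 5, 1, 1).
Set up (k + 5)·f(k+1) − (1)·f(k) − (1) = 0.
d = -1 from the (1,0,0) case.
Negative degree bound (-1): no f exists, t_k not Gosper-summable.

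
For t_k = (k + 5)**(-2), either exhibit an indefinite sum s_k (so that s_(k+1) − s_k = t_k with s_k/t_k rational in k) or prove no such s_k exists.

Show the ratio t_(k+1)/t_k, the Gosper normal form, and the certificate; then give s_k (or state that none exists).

Compute t_(k+1)/t_k: get (k + 5)**2/(k + 6)**2.
Factor: A=k**2 + 10*k + 25; B=k**2 + 12*k + 36; C=1.
Set up (k**2 + 10*k + 25)·f(k+1) − (k**2 + 10*k + 25)·f(k) − (1) = 0.
Bound: deg f ≤ 0.
f = c0 ⇒ A·f(k+1) − B(k−1)·f(k) − C = -1. The system {-1 = 0} is inconsistent; no antidifference.

no hypergeometric antidifference exists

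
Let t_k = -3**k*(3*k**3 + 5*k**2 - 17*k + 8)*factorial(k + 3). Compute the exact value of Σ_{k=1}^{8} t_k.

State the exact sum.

Ratio r(k) = 3*(3*k**4 + 26*k**3 + 58*k**2 + 7*k - 4)/(3*k**3 + 5*k**2 - 17*k + 8).
Factor: A=3*k + 12; B=1; C=k**3 + 5*k**2/3 - 17*k/3 + 8/3.
Set up (3*k + 12)·f(k+1) − (1)·f(k) − (k**3 + 5*k**2/3 - 17*k/3 + 8/3) = 0.
Bound: deg f ≤ 2.
A polynomial solution: f(k) = (k - 2)**2/3.
Get s_k = R·t_k = -3**k*(k - 2)**2*factorial(k + 3) with R(k) = B(k−1)f(k)/C(k) = (k - 2)**2/(3*k**3 + 5*k**2 - 17*k + 8).
s_(k+1) − s_k = -3**k*(3*k**3 + 5*k**2 - 17*k + 8)*factorial(k + 3) = t_k.
Evaluate s at k=9 and k=1: -461981236147200 and -72; difference -461981236147128.

Σ = -461981236147128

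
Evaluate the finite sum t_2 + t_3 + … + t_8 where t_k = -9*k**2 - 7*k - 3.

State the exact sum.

Σ = -2093

Step 1: r(k) = (9*k**2 + 25*k + 19)/(9*k**2 + 7*k + 3).
A = 1, B = 1, C = k**2 + 7*k/9 + 1/3.
Solve (1)·f(k+1) − (1)·f(k) = k**2 + 7*k/9 + 1/3.
Degrees (0,0,2) ⇒ d ≤ 3.
A polynomial solution: f(k) = k*(3*k**2 - k + 1)/9.
So s_k = (B(k−1)f/C)·t_k = (k*(3*k**2 - k + 1)/(9*k**2 + 7*k + 3))·t_k = k*(-3*k**2 + k - 1).
Check: Δs_k = -9*k**2 - 7*k - 3. ✓
Evaluate s at k=9 and k=2: -2115 and -22; difference -2093.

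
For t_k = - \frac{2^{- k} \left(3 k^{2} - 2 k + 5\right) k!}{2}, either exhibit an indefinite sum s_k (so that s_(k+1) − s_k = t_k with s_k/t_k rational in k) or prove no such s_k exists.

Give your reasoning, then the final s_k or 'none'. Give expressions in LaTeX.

s_k = - 2^{- k} \left(3 k - 2\right) k!

Ratio r(k) = (k + 1)*(-2*k + 3*(k + 1)**2 + 3)/(2*(3*k**2 - 2*k + 5)).
Take A(k)=k/2 + 1/2, B(k)=1, C(k)=k**2 - 2*k/3 + 5/3.
Key eq: (k/2 + 1/2)·f(k+1) = (1)·f(k) + (k**2 - 2*k/3 + 5/3).
Bound: deg f ≤ 1.
A polynomial solution: f(k) = 2*(3*k - 2)/3.
Then R = B(k−1)f/C = 2*(3*k - 2)/(3*k**2 - 2*k + 5), so s_k = R(k)·t_k = -(3*k - 2)*factorial(k)/2**k.
Verify: -(3*k**2 - 2*k + 5)*factorial(k)/(2*2**k) matches t_k.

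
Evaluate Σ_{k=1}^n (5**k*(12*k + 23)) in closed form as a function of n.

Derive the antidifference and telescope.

The ratio is 5*(12*k + 35)/(12*k + 23).
Take A(k)=5, B(k)=1, C(k)=k + 23/12.
Key eq: (5)·f(k+1) = (1)·f(k) + (k + 23/12).
deg f ≤ 1 (via 0,0,1).
Match coefficients ⇒ f(k) = (3*k + 2)/12.
So s_k = (B(k−1)f/C)·t_k = ((3*k + 2)/(12*k + 23))·t_k = 5**k*(3*k + 2).
s_(k+1) − s_k = 5**k*(12*k + 23) = t_k.
Telescope: S(n) = s_(n+1) − s_(1) = 5**(n + 1)*(3*n + 5) − (25) = 15*5**n*n + 25*5**n - 25.

S(n) = 15*5**n*n + 25*5**n - 25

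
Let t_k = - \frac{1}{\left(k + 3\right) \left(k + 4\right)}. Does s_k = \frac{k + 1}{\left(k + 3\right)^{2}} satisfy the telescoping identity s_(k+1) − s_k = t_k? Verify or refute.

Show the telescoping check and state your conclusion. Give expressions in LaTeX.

s_(k+1) = (k + 2)/(k + 4)**2
s_(k+1) − s_k = (-k**2 - 3*k + 2)/(k**4 + 14*k**3 + 73*k**2 + 168*k + 144)
(s_(k+1) − s_k) − t_k = 2*(2*k + 7)/(k**4 + 14*k**3 + 73*k**2 + 168*k + 144)

Invalid: residual \frac{2 \left(2 k + 7\right)}{k^{4} + 14 k^{3} + 73 k^{2} + 168 k + 144} ≠ 0.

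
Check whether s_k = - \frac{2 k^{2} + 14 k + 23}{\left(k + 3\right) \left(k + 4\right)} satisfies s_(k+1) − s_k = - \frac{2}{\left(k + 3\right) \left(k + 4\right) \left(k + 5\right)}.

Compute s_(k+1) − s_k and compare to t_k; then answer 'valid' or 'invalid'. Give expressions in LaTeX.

valid; difference matches t_k

s_(k+1) = (-14*k - 2*(k + 1)**2 - 37)/((k + 4)*(k + 5))
s_(k+1) − s_k = -2/(k**3 + 12*k**2 + 47*k + 60)
(s_(k+1) − s_k) − t_k = 0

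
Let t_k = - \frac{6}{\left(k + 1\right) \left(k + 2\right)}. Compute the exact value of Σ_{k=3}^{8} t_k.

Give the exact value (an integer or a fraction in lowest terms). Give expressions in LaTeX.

The ratio is (k + 1)/(k + 3).
Gosper form: A/B · C(k+1)/C(k) with A=k + 1, B=k + 3, C=1.
Set up (k + 1)·f(k+1) − (k + 2)·f(k) − (1) = 0.
Bound: deg f ≤ 1.
Coefficient equations give f(k) = k.
Get s_k = R·t_k = -6*k/(k + 1) with R(k) = B(k−1)f(k)/C(k) = k*(k + 2).
Δs = -6/(k**2 + 3*k + 2), as required.
Telescoping: Σ = s_(9) − s_(3) = -27/5 − (-9/2) = -9/10.

Σ = -9/10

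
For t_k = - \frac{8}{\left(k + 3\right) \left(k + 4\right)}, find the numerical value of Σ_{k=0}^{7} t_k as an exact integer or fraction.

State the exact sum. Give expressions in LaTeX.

The ratio is (k + 3)/(k + 5).
Take A(k)=k + 3, B(k)=k + 5, C(k)=1.
Need (k + 3)·f(k+1) − (k + 4)·f(k) = 1.
d = 1 from the (1,1,0) case.
Match coefficients ⇒ f(k) = k/3.
Get s_k = R·t_k = -8*k/(3*k + 9) with R(k) = B(k−1)f(k)/C(k) = k*(k + 4)/3.
Check: Δs_k = -8/(k**2 + 7*k + 12). ✓
Telescoping: Σ = s_(8) − s_(0) = -64/33 − (0) = -64/33.

Σ = -64/33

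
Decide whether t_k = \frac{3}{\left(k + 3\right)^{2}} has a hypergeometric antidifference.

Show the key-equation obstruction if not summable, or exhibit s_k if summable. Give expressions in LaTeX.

No — the linear system for f has no solution.

r(k) = (k + 3)**2/(k + 4)**2 after simplifying.
So A=k**2 + 6*k + 9 and B=k**2 + 8*k + 16, with C=1.
Set up (k**2 + 6*k + 9)·f(k+1) − (k**2 + 6*k + 9)·f(k) − (1) = 0.
Bound: deg f ≤ 0.
Generic f = c0 gives residual -1; -1 = 0 cannot hold, so t_k is not Gosper-summable.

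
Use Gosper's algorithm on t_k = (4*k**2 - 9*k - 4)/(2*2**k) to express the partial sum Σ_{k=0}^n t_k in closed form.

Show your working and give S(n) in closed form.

r(k) = (4*k**2 - k - 9)/(2*(4*k**2 - 9*k - 4)) after simplifying.
Take A(k)=1/2, B(k)=1, C(k)=k**2 - 9*k/4 - 1.
Solve (1/2)·f(k+1) − (1)·f(k) = k**2 - 9*k/4 - 1.
deg f ≤ 2 (via 0,0,2).
Match coefficients ⇒ f(k) = -(4*k**2 - k - 1)/2.
So s_k = (B(k−1)f/C)·t_k = (-2*(4*k**2 - k - 1)/(4*k**2 - 9*k - 4))·t_k = (-4*k**2 + k + 1)/2**k.
Check: Δs_k = (4*k**2 - 9*k - 4)/(2*2**k). ✓
Telescope: S(n) = s_(n+1) − s_(0) = 2**(-n - 1)*(-4*n**2 - 7*n - 2) − (1) = 2**(-n - 1)*(-2**(n + 1) - 4*n**2 - 7*n - 2).

S(n) = 2**(-n - 1)*(-2**(n + 1) - 4*n**2 - 7*n - 2)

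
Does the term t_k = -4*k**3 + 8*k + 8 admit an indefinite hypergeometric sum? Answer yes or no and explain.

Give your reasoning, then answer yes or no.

Yes. s_k = k*(-k**3 + 2*k**2 + 3*k + 4).

Ratio r(k) = (2*k - (k + 1)**3 + 4)/(-k**3 + 2*k + 2).
Normal form (A,B,C) = (1, 1, k**3 - 2*k - 2).
Need (1)·f(k+1) − (1)·f(k) = k**3 - 2*k - 2.
Degrees (0,0,3) ⇒ d ≤ 4.
Solve for f: f(k) = k*(k**3 - 2*k**2 - 3*k - 4)/4 (degree 4 ≤ 4).
Then R = B(k−1)f/C = k*(k**3 - 2*k**2 - 3*k - 4)/(4*(k**3 - 2*k - 2)), so s_k = R(k)·t_k = k*(-k**3 + 2*k**2 + 3*k + 4).
s_(k+1) − s_k = -4*k**3 + 8*k + 8 = t_k.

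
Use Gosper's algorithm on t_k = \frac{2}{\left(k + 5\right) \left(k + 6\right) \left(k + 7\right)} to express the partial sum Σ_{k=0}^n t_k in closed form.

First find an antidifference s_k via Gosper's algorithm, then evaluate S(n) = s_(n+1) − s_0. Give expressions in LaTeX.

Compute t_(k+1)/t_k: get (k + 5)/(k + 8).
Gosper form: A/B · C(k+1)/C(k) with A=k + 5, B=k + 8, C=1.
Need (k + 5)·f(k+1) − (k + 7)·f(k) = 1.
d = 2 from the (1,1,0) case.
A polynomial solution: f(k) = k*(k + 11)/60.
So s_k = (B(k−1)f/C)·t_k = (k*(k + 7)*(k + 11)/60)·t_k = k*(k + 11)/(30*(k + 5)*(k + 6)).
s_(k+1) − s_k = 2/(k**3 + 18*k**2 + 107*k + 210) = t_k.
Σ_(k=0)^n t_k = s_(n+1) − s_(0) = ((n**2 + 13*n + 12)/(30*(n**2 + 13*n + 42))) − (0), i.e. (n**2 + 13*n + 12)/(30*(n**2 + 13*n + 42)).

S(n) = \frac{n^{2} + 13 n + 12}{30 \left(n^{2} + 13 n + 42\right)}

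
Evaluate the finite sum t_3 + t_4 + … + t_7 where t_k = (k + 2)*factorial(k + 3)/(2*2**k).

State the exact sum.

Σ = 155835

r(k) = (k + 3)*(k + 4)/(2*(k + 2)) after simplifying.
Normal form (A,B,C) = (k/2 + 2, 1, k + 2).
Key eq: (k/2 + 2)·f(k+1) = (1)·f(k) + (k + 2).
Bound: deg f ≤ 0.
Solve for f: f(k) = 2 (degree 0 ≤ 0).
Then R = B(k−1)f/C = 2/(k + 2), so s_k = R(k)·t_k = factorial(k + 3)/2**k.
Verify: (k + 2)*factorial(k + 3)/(2*2**k) matches t_k.
Sum = s_(8) − s_(3); s_(8) = 155925, s_(3) = 90 ⇒ 155835.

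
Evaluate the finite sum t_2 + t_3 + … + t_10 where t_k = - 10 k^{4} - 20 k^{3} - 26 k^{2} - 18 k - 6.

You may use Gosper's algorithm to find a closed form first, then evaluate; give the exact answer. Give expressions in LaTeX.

Σ = -324810

t_(k+1)/t_k = (5*k**4 + 30*k**3 + 73*k**2 + 85*k + 40)/(5*k**4 + 10*k**3 + 13*k**2 + 9*k + 3).
A = 1, B = 1, C = k**4 + 2*k**3 + 13*k**2/5 + 9*k/5 + 3/5.
Need (1)·f(k+1) − (1)·f(k) = k**4 + 2*k**3 + 13*k**2/5 + 9*k/5 + 3/5.
From deg A=0, deg B=0, deg C=4: d=5.
A polynomial solution: f(k) = k*(2*k**4 + 2*k**2 + k + 1)/10.
Get s_k = R·t_k = k*(-2*k**4 - 2*k**2 - k - 1) with R(k) = B(k−1)f(k)/C(k) = k*(2*k**4 + 2*k**2 + k + 1)/(2*(5*k**4 + 10*k**3 + 13*k**2 + 9*k + 3)).
s_(k+1) − s_k = -10*k**4 - 20*k**3 - 26*k**2 - 18*k - 6 = t_k.
Sum = s_(11) − s_(2); s_(11) = -324896, s_(2) = -86 ⇒ -324810.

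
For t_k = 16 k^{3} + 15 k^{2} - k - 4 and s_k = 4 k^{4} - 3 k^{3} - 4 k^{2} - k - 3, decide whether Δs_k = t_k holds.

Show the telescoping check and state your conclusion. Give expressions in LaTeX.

Valid — Δs_k = t_k.

s_(k+1) = 4*k**4 + 13*k**3 + 11*k**2 - 2*k - 7
s_(k+1) − s_k = 16*k**3 + 15*k**2 - k - 4
(s_(k+1) − s_k) − t_k = 0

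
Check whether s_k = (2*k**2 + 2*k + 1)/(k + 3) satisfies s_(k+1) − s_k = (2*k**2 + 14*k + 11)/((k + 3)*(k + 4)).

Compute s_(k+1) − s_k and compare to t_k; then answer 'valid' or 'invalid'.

valid; difference matches t_k

s_(k+1) = (2*k**2 + 6*k + 5)/(k + 4)
s_(k+1) − s_k = (2*k**2 + 14*k + 11)/(k**2 + 7*k + 12)
(s_(k+1) − s_k) − t_k = 0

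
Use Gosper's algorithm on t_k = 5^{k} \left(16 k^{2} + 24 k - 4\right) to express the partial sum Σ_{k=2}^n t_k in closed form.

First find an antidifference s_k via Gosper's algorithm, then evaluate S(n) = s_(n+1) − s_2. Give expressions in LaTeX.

r(k) = 5*(4*k**2 + 14*k + 9)/(4*k**2 + 6*k - 1) after simplifying.
Take A(k)=5, B(k)=1, C(k)=k**2 + 3*k/2 - 1/4.
f must satisfy (5)·f(k+1) − (1)·f(k) = k**2 + 3*k/2 - 1/4.
d = 2 from the (0,0,2) case.
Match coefficients ⇒ f(k) = (4*k**2 - 4*k - 1)/16.
R(k) = B(k−1)·f(k)/C(k) = (4*k**2 - 4*k - 1)/(4*(4*k**2 + 6*k - 1)); s_k = R·t_k = 5**k*(4*k**2 - 4*k - 1).
Check: Δs_k = 5**k*(16*k**2 + 24*k - 4). ✓
Telescope: S(n) = s_(n+1) − s_(2) = 5**(n + 1)*(4*n**2 + 4*n - 1) − (175) = 20*5**n*n**2 + 20*5**n*n - 5*5**n - 175.

S(n) = 20 \cdot 5^{n} n^{2} + 20 \cdot 5^{n} n - 5 \cdot 5^{n} - 175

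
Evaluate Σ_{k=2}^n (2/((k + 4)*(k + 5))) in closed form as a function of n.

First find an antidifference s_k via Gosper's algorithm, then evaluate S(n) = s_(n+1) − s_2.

S(n) = (n - 1)/(3*(n + 5))

Compute t_(k+1)/t_k: get (k + 4)/(k + 6).
Normal form (A,B,C) = (k + 4, k + 6, 1).
Set up (k + 4)·f(k+1) − (k + 5)·f(k) − (1) = 0.
deg f ≤ 1 (via 1,1,0).
Coefficient equations give f(k) = k/4.
Certificate R = B(k−1)f/C = k*(k + 5)/4 gives s_k = k/(2*(k + 4)).
Verify: 2/(k**2 + 9*k + 20) matches t_k.
s_(n+1) = (n + 1)/(2*(n + 5)) and s_(2) = 1/6, so S(n) = (n - 1)/(3*(n + 5)).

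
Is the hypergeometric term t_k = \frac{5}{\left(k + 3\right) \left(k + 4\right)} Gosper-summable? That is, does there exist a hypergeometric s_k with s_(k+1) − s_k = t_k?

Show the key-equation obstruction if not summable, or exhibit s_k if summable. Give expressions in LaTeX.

Yes. s_k = \frac{5 k}{3 \left(k + 3\right)}.

Ratio r(k) = (k + 3)/(k + 5).
Gosper form: A/B · C(k+1)/C(k) with A=k + 3, B=k + 5, C=1.
Need (k + 3)·f(k+1) − (k + 4)·f(k) = 1.
d = 1 from the (1,1,0) case.
Match coefficients ⇒ f(k) = k/3.
Then R = B(k−1)f/C = k*(k + 4)/3, so s_k = R(k)·t_k = 5*k/(3*(k + 3)).
Verify: 5/(k**2 + 7*k + 12) matches t_k.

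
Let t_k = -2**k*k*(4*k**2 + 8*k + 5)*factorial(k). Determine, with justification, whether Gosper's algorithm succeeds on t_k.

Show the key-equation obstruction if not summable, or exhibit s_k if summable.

Yes. s_k = 2**k*(-2*k**2 + k + 2)*factorial(k).

Compute t_(k+1)/t_k: get (k + 1)**2*(16*k + 8*(k + 1)**2 + 26)/(k*(4*k**2 + 8*k + 5)).
A = 2*k + 2, B = 1, C = k**3 + 2*k**2 + 5*k/4.
f must satisfy (2*k + 2)·f(k+1) − (1)·f(k) = k**3 + 2*k**2 + 5*k/4.
Bound: deg f ≤ 2.
Coefficient equations give f(k) = (2*k**2 - k - 2)/4.
R(k) = B(k−1)·f(k)/C(k) = (2*k**2 - k - 2)/(k*(4*k**2 + 8*k + 5)); s_k = R·t_k = 2**k*(-2*k**2 + k + 2)*factorial(k).
Verify: -2**k*k*(4*k**2 + 8*k + 5)*factorial(k) matches t_k.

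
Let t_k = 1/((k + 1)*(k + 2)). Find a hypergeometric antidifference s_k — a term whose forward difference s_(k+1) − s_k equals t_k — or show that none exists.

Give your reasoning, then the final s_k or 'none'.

s_k = k/(k + 1)

Compute t_(k+1)/t_k: get (k + 1)/(k + 3).
Gosper form: A/B · C(k+1)/C(k) with A=k + 1, B=k + 3, C=1.
Solve (k + 1)·f(k+1) − (k + 2)·f(k) = 1.
Degrees (1,1,0) ⇒ d ≤ 1.
Solving with deg f ≤ 1: f(k) = k.
Certificate R = B(k−1)f/C = k*(k + 2) gives s_k = k/(k + 1).
Check: Δs_k = 1/(k**2 + 3*k + 2). ✓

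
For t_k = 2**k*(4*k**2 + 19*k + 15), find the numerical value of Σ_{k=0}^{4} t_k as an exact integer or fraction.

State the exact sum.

Σ = 3711

Compute t_(k+1)/t_k: get 2*(4*k**2 + 27*k + 38)/(4*k**2 + 19*k + 15).
Factor: A=2; B=1; C=k**2 + 19*k/4 + 15/4.
Solve (2)·f(k+1) − (1)·f(k) = k**2 + 19*k/4 + 15/4.
deg f ≤ 2 (via 0,0,2).
Solving with deg f ≤ 2: f(k) = (4*k**2 + 3*k + 1)/4.
So s_k = (B(k−1)f/C)·t_k = ((4*k**2 + 3*k + 1)/((k + 1)*(4*k + 15)))·t_k = 2**k*(4*k**2 + 3*k + 1).
s_(k+1) − s_k = 2**k*(4*k**2 + 19*k + 15) = t_k.
Telescoping: Σ = s_(5) − s_(0) = 3712 − (1) = 3711.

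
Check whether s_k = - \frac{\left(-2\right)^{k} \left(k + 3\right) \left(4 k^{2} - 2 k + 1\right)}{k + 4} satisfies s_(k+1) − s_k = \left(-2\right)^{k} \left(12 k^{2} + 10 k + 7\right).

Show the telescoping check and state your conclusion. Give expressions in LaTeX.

Invalid: residual \frac{\left(-2\right)^{k} \left(- 12 k^{3} - 62 k^{2} - 45 k - 29\right)}{k^{2} + 9 k + 20} ≠ 0.

s_(k+1) = 2*(-2)**k*(4*k**3 + 22*k**2 + 27*k + 12)/(k + 5)
s_(k+1) − s_k = (-2)**k*(12*k**4 + 106*k**3 + 275*k**2 + 218*k + 111)/(k**2 + 9*k + 20)
(s_(k+1) − s_k) − t_k = (-2)**k*(-12*k**3 - 62*k**2 - 45*k - 29)/(k**2 + 9*k + 20)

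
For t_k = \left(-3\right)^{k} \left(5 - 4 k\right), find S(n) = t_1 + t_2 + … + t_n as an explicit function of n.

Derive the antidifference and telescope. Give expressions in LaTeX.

S(n) = - 3 \left(-3\right)^{n} n + 3 \left(-3\right)^{n} - 3

Compute t_(k+1)/t_k: get 3*(1 - 4*k)/(4*k - 5).
Gosper form: A/B · C(k+1)/C(k) with A=-3, B=1, C=k - 5/4.
Solve (-3)·f(k+1) − (1)·f(k) = k - 5/4.
Bound: deg f ≤ 1.
Match coefficients ⇒ f(k) = -(k - 2)/4.
So s_k = (B(k−1)f/C)·t_k = (-(k - 2)/(4*k - 5))·t_k = (-3)**k*(k - 2).
Verify: (-3)**k*(5 - 4*k) matches t_k.
Evaluate: s_(n+1) = (-3)**(n + 1)*(n - 1); subtract s_(1) = 3 ⇒ S(n) = -3*(-3)**n*n + 3*(-3)**n - 3.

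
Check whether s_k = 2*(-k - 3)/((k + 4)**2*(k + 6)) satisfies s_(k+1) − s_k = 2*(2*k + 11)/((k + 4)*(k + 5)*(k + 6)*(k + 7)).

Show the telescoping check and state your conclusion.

Invalid: residual 2*(-3*k**2 - 31*k - 79)/(k**6 + 31*k**5 + 397*k**4 + 2689*k**3 + 10162*k**2 + 20320*k + 16800) ≠ 0.

s_(k+1) = 2*(-k - 4)/((k + 5)**2*(k + 7))
s_(k+1) − s_k = 2*(2*k**3 + 26*k**2 + 108*k + 141)/(k**6 + 31*k**5 + 397*k**4 + 2689*k**3 + 10162*k**2 + 20320*k + 16800)
(s_(k+1) − s_k) − t_k = 2*(-3*k**2 - 31*k - 79)/(k**6 + 31*k**5 + 397*k**4 + 2689*k**3 + 10162*k**2 + 20320*k + 16800)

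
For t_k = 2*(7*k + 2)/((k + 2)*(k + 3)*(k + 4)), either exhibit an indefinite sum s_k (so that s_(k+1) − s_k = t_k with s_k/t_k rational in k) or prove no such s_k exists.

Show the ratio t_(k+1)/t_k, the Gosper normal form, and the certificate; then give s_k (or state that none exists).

s_k = 2*k*(4*k - 1)/(3*(k + 2)*(k + 3))

Compute t_(k+1)/t_k: get (k + 2)*(7*k + 9)/((k + 5)*(7*k + 2)).
Take A(k)=k + 2, B(k)=k + 5, C(k)=k + 2/7.
Set up (k + 2)·f(k+1) − (k + 4)·f(k) − (k + 2/7) = 0.
Degrees (1,1,1) ⇒ d ≤ 2.
Match coefficients ⇒ f(k) = k*(4*k - 1)/21.
Get s_k = R·t_k = 2*k*(4*k - 1)/(3*(k + 2)*(k + 3)) with R(k) = B(k−1)f(k)/C(k) = k*(k + 4)*(4*k - 1)/(3*(7*k + 2)).
s_(k+1) − s_k = 2*(7*k + 2)/(k**3 + 9*k**2 + 26*k + 24) = t_k.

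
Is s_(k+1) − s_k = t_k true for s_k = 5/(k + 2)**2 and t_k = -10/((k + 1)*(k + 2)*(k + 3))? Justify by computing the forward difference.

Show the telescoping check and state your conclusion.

s_(k+1) = 5/(k + 3)**2
s_(k+1) − s_k = 5/(k + 3)**2 - 5/(k + 2)**2
(s_(k+1) − s_k) − t_k = 5*(3*k + 7)/(k**5 + 11*k**4 + 47*k**3 + 97*k**2 + 96*k + 36)

Invalid: residual 5*(3*k + 7)/(k**5 + 11*k**4 + 47*k**3 + 97*k**2 + 96*k + 36) ≠ 0.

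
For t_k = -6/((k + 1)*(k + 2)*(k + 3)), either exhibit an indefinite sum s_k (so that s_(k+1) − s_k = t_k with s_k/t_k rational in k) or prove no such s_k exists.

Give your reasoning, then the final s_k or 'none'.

Ratio r(k) = (k + 1)/(k + 4).
So A=k + 1 and B=k + 4, with C=1.
Need (k + 1)·f(k+1) − (k + 3)·f(k) = 1.
From deg A=1, deg B=1, deg C=0: d=2.
Solve for f: f(k) = k*(k + 3)/4 (degree 2 ≤ 2).
Get s_k = R·t_k = 3*k*(-k - 3)/(2*(k + 1)*(k + 2)) with R(k) = B(k−1)f(k)/C(k) = k*(k + 3)**2/4.
s_(k+1) − s_k = -6/(k**3 + 6*k**2 + 11*k + 6) = t_k.

s_k = 3*k*(-k - 3)/(2*(k + 1)*(k + 2))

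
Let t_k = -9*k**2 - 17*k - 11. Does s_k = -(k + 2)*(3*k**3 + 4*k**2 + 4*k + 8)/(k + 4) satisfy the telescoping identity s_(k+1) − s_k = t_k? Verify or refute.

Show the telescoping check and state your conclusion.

Invalid: residual 2*(6*k**3 + 49*k**2 + 75*k + 36)/(k**2 + 9*k + 20) ≠ 0.

s_(k+1) = (-3*k**4 - 22*k**3 - 60*k**2 - 82*k - 57)/(k + 5)
s_(k+1) − s_k = (-9*k**4 - 86*k**3 - 246*k**2 - 289*k - 148)/(k**2 + 9*k + 20)
(s_(k+1) − s_k) − t_k = 2*(6*k**3 + 49*k**2 + 75*k + 36)/(k**2 + 9*k + 20)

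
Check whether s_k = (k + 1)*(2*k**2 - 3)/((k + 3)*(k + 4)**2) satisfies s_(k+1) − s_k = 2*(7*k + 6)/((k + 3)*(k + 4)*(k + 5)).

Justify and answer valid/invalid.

s_(k+1) = (k + 2)*(2*(k + 1)**2 - 3)/((k + 4)*(k + 5)**2)
s_(k+1) − s_k = (20*k**3 + 126*k**2 + 175*k + 51)/(k**5 + 21*k**4 + 175*k**3 + 723*k**2 + 1480*k + 1200)
(s_(k+1) − s_k) − t_k = 3*(2*k**3 - 4*k**2 - 71*k - 63)/(k**5 + 21*k**4 + 175*k**3 + 723*k**2 + 1480*k + 1200)

Invalid: residual 3*(2*k**3 - 4*k**2 - 71*k - 63)/(k**5 + 21*k**4 + 175*k**3 + 723*k**2 + 1480*k + 1200) ≠ 0.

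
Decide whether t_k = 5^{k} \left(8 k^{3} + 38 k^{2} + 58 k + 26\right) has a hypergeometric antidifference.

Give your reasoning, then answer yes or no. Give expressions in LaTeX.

Yes. s_k = 5^{k} \left(2 k^{3} + 2 k^{2} + 2 k - 1\right).

Step 1: r(k) = 5*(4*k**3 + 31*k**2 + 79*k + 65)/(4*k**3 + 19*k**2 + 29*k + 13).
A = 5, B = 1, C = k**3 + 19*k**2/4 + 29*k/4 + 13/4.
Need (5)·f(k+1) − (1)·f(k) = k**3 + 19*k**2/4 + 29*k/4 + 13/4.
From deg A=0, deg B=0, deg C=3: d=3.
Solve for f: f(k) = (2*k**3 + 2*k**2 + 2*k - 1)/8 (degree 3 ≤ 3).
Certificate R = B(k−1)f/C = (2*k**3 + 2*k**2 + 2*k - 1)/(2*(4*k**3 + 19*k**2 + 29*k + 13)) gives s_k = 5**k*(2*k**3 + 2*k**2 + 2*k - 1).
Check: Δs_k = 5**k*(8*k**3 + 38*k**2 + 58*k + 26). ✓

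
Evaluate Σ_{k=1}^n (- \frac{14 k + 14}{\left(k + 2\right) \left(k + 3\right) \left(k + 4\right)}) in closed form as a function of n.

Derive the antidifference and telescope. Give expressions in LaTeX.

r(k) = (k + 2)**2/((k + 1)*(k + 5)) after simplifying.
Normal form (A,B,C) = (k + 2, k + 5, k + 1).
Key eq: (k + 2)·f(k+1) = (k + 4)·f(k) + (k + 1).
Degrees (1,1,1) ⇒ d ≤ 2.
Solving with deg f ≤ 2: f(k) = k*(k + 1)/4.
So s_k = (B(k−1)f/C)·t_k = (k*(k + 4)/4)·t_k = -7*k*(k + 1)/(2*(k + 2)*(k + 3)).
Δs = 14*(-k - 1)/(k**3 + 9*k**2 + 26*k + 24), as required.
Evaluate: s_(n+1) = 7*(-n**2 - 3*n - 2)/(2*(n**2 + 7*n + 12)); subtract s_(1) = -7/12 ⇒ S(n) = 7*n*(-5*n - 11)/(12*(n**2 + 7*n + 12)).

S(n) = \frac{7 n \left(- 5 n - 11\right)}{12 \left(n^{2} + 7 n + 12\right)}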